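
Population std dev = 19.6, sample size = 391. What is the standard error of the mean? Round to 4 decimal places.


SE = sigma / sqrt(n)
sqrt(391) ≈ 19.773720
SE = 19.6 / 19.773720 ≈ 0.991215

0.9912


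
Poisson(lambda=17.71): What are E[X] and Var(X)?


E[X] = Var(X) = lambda = 17.71

17.71, 17.71


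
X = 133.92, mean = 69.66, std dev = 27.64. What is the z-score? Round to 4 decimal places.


z = (X - mu) / sigma
X - mu = 133.92 - 69.66 = 64.26
z = 64.26 / 27.64 = 3213/1382 ≈ 2.324891

2.3249


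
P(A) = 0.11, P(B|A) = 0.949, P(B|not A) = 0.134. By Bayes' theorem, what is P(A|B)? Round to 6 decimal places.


P(A|B) = P(B|A)*P(A) / P(B), P(B) = P(B|A)*P(A) + P(B|not A)*P(not A)
P(B|A)*P(A) = 0.949 * 0.11 = 0.10439
P(B|not A)*P(not A) = 0.134 * 0.89 = 0.11926
P(B) = 0.10439 + 0.11926 = 0.22365
P(A|B) = 0.10439 / 0.22365 ≈ 0.46675609

0.466756


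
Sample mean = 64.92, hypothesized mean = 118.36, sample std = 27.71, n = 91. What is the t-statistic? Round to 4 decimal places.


t = (xbar - mu0) / (s/sqrt(n))
xbar - mu0 = 64.92 - 118.36 = -53.44
sqrt(91) ≈ 9.53939201
s/sqrt(n) = 27.71 / 9.53939201 ≈ 2.90479728
t = -53.44 / 2.90479728 ≈ -18.397153

-18.3972


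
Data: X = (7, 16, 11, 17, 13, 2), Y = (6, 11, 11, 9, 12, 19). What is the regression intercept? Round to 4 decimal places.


a = ybar - b*xbar, where b = sum((xi-xbar)(yi-ybar)) / sum((xi-xbar)^2)
n = 6, xbar = 66/6 = 11, ybar = 68/6 = 34/3 ≈ 11.333333
Sxy = sum((xi-xbar)(yi-ybar)) = -62
Sxx = sum((xi-xbar)^2) = 162
b = Sxy / Sxx = -31/81 ≈ -0.382716
a = 11.333333 - (-0.382716) * 11 = 1259/81 ≈ 15.543210

15.5432


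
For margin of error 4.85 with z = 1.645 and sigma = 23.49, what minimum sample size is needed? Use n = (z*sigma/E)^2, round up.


z*sigma/E = 1.645 * 23.49 / 4.85 ≈ 7.967227
(z*sigma/E)^2 ≈ 63.476703
round up: n = 64

64


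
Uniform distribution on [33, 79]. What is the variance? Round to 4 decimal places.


Var = (b-a)^2 / 12
(b-a)^2 = (79 - 33)^2 = 2116
Var = 2116/12 ≈ 176.333333

176.3333


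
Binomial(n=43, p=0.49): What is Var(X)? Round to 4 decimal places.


Var = n*p*(1-p) = 43 * 0.49 * 0.51 = 10.7457

10.7457


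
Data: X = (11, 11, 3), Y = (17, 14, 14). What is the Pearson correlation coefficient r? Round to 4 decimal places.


r = sum((xi-xbar)(yi-ybar)) / sqrt(sum((xi-xbar)^2) * sum((yi-ybar)^2))
n = 3, xbar = 25/3 ≈ 8.333333, ybar = 45/3 = 15
Sxy = sum((xi-xbar)(yi-ybar)) = 8
Sxx = sum((xi-xbar)^2) = 128/3 ≈ 42.666667
Syy = sum((yi-ybar)^2) = 6
sqrt(Sxx*Syy) = 16
r = Sxy / sqrt(Sxx*Syy) = 8 / 16 = 0.5

0.5000


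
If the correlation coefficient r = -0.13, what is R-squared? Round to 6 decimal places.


R^2 = r^2 = (-0.13)^2 = 0.0169

0.016900


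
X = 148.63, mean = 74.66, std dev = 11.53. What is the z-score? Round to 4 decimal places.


z = (X - mu) / sigma
X - mu = 148.63 - 74.66 = 73.97
z = 73.97 / 11.53 = 7397/1153 ≈ 6.415438

6.4154


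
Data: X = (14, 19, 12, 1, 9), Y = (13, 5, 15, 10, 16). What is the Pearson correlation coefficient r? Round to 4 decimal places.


r = sum((xi-xbar)(yi-ybar)) / sqrt(sum((xi-xbar)^2) * sum((yi-ybar)^2))
n = 5, xbar = 55/5 = 11, ybar = 59/5 = 11.8
Sxy = sum((xi-xbar)(yi-ybar)) = -38
Sxx = sum((xi-xbar)^2) = 178
Syy = sum((yi-ybar)^2) = 78.8
sqrt(Sxx*Syy) ≈ 118.433103
r = Sxy / sqrt(Sxx*Syy) = -38 / 118.433103 ≈ -0.320856

-0.3209


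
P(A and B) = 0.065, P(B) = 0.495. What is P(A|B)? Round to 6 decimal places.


P(A|B) = P(A and B) / P(B) = 0.065 / 0.495 = 13/99 ≈ 0.13131313

0.131313


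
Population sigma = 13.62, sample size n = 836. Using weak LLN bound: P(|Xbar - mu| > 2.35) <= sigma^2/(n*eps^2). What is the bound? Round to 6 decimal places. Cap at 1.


bound = min(1, sigma^2/(n*eps^2))
sigma^2 = 13.62^2 = 185.5044
n*eps^2 = 836 * 2.35^2 = 836 * 5.5225 = 4616.81
sigma^2/(n*eps^2) = 185.5044 / 4616.81 ≈ 0.04018021

0.040180


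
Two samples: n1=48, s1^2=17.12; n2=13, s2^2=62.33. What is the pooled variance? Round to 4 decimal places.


sp^2 = ((n1-1)*s1^2 + (n2-1)*s2^2)/(n1+n2-2)
(n1-1)*s1^2 = 47 * 17.12 = 804.64
(n2-1)*s2^2 = 12 * 62.33 = 747.96
numerator = 804.64 + 747.96 = 1552.6
n1+n2-2 = 59
sp^2 = 1552.6 / 59 = 7763/295 ≈ 26.315254

26.3153


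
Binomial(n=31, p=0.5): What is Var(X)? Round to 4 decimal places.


Var = n*p*(1-p) = 31 * 0.5 * 0.5 = 7.75

7.7500


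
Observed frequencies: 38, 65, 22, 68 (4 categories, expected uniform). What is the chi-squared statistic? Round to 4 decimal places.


chi2 = sum((O-E)^2/E), E = total/4
total = 193, E = 193/4 = 48.25
(38 - 48.25)^2 / 48.25 = 105.0625 / 48.25 = 1681/772 ≈ 2.177461
(65 - 48.25)^2 / 48.25 = 280.5625 / 48.25 = 4489/772 ≈ 5.814767
(22 - 48.25)^2 / 48.25 = 689.0625 / 48.25 = 11025/772 ≈ 14.281088
(68 - 48.25)^2 / 48.25 = 390.0625 / 48.25 = 6241/772 ≈ 8.084197
chi2 = 5859/193 ≈ 30.357513

30.3575


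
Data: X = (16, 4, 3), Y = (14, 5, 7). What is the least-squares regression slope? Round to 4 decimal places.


b = sum((xi-xbar)(yi-ybar)) / sum((xi-xbar)^2)
n = 3, xbar = 23/3 ≈ 7.666667, ybar = 26/3 ≈ 8.666667
Sxy = sum((xi-xbar)(yi-ybar)) = 197/3 ≈ 65.666667
Sxx = sum((xi-xbar)^2) = 314/3 ≈ 104.666667
b = Sxy / Sxx = 197/314 ≈ 0.627389

0.6274


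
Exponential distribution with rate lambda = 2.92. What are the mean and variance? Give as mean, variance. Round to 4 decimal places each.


mean = 1/lam, var = 1/lam^2
mean = 1 / 2.92 = 25/73 ≈ 0.342466
lam^2 = 2.92^2 = 8.5264
var = 1 / 8.5264 = 625/5329 ≈ 0.117283

0.3425, 0.1173


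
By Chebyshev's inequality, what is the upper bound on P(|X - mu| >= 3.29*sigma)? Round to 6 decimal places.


P <= 1/k^2
k^2 = 3.29^2 = 10.8241
1/k^2 = 1 / 10.8241 ≈ 0.09238643

0.092386


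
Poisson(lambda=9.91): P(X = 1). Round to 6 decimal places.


P = e^(-lam) * lam^k / k!
e^(-9.91) ≈ 0.00004967544
lam^k = 9.91^1 = 9.91
k! = 1! = 1
P = 0.00004967544 * 9.91 / 1 ≈ 0.000492

0.000492


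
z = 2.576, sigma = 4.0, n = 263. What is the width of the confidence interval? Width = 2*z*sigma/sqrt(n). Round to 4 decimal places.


width = 2*z*sigma/sqrt(n)
2*z*sigma = 2 * 2.576 * 4.0 = 20.608
sqrt(263) ≈ 16.217275
width = 20.608 / 16.217275 ≈ 1.270744

1.2707


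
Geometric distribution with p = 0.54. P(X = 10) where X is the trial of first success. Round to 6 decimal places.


P = (1-p)^(k-1) * p
(1-p)^(k-1) = 0.46^9 ≈ 0.0009221902
P = 0.0009221902 * 0.54 ≈ 0.0004979827

0.000498


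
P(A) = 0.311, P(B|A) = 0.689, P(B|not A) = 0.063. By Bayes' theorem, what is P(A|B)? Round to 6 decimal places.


P(A|B) = P(B|A)*P(A) / P(B), P(B) = P(B|A)*P(A) + P(B|not A)*P(not A)
P(B|A)*P(A) = 0.689 * 0.311 = 0.214279
P(B|not A)*P(not A) = 0.063 * 0.689 = 0.043407
P(B) = 0.214279 + 0.043407 = 0.257686
P(A|B) = 0.214279 / 0.257686 = 311/374 ≈ 0.83155080

0.831551


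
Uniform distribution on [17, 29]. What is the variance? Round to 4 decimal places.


Var = (b-a)^2 / 12
(b-a)^2 = (29 - 17)^2 = 144
Var = 144/12 = 12

12.0000


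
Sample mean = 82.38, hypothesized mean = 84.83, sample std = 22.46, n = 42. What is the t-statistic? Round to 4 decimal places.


t = (xbar - mu0) / (s/sqrt(n))
xbar - mu0 = 82.38 - 84.83 = -2.45
sqrt(42) ≈ 6.48074070
s/sqrt(n) = 22.46 / 6.48074070 ≈ 3.46565324
t = -2.45 / 3.46565324 ≈ -0.706937

-0.7069


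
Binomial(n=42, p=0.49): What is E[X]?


E[X] = n*p = 42 * 0.49 = 20.58

20.58


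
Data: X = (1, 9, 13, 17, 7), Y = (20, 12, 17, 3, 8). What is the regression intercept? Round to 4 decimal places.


a = ybar - b*xbar, where b = sum((xi-xbar)(yi-ybar)) / sum((xi-xbar)^2)
n = 5, xbar = 47/5 = 9.4, ybar = 60/5 = 12
Sxy = sum((xi-xbar)(yi-ybar)) = -108
Sxx = sum((xi-xbar)^2) = 147.2
b = Sxy / Sxx = -135/184 ≈ -0.733696
a = 12 - (-0.733696) * 9.4 = 3477/184 ≈ 18.896739

18.8967


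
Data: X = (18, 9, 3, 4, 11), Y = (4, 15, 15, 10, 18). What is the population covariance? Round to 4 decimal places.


Cov = (1/n)*sum((xi-xbar)(yi-ybar))
n = 5, xbar = 45/5 = 9, ybar = 62/5 = 12.4
sum((xi-xbar)(yi-ybar)) = -68
Cov = -68 / 5 = -13.6

-13.6000


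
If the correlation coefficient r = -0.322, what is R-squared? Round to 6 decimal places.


R^2 = r^2 = (-0.322)^2 = 0.103684

0.103684


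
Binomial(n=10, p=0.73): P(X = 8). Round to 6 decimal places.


P = C(n,k) * p^k * (1-p)^(n-k)
C(10,8) = 45
p^k = 0.73^8 ≈ 0.08064601
(1-p)^(n-k) = 0.27^2 = 0.0729
P = 45 * 0.08064601 * 0.0729 ≈ 0.264559

0.264559


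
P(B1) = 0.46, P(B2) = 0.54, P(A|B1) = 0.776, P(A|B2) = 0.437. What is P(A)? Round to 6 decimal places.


P(A) = P(A|B1)*P(B1) + P(A|B2)*P(B2)
P(A|B1)*P(B1) = 0.776 * 0.46 = 0.35696
P(A|B2)*P(B2) = 0.437 * 0.54 = 0.23598
P(A) = 0.35696 + 0.23598 = 0.59294

0.592940


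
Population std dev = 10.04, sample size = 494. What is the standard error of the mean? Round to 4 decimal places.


SE = sigma / sqrt(n)
sqrt(494) ≈ 22.226111
SE = 10.04 / 22.226111 ≈ 0.451721

0.4517


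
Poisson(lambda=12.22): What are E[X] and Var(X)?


E[X] = Var(X) = lambda = 12.22

12.22, 12.22


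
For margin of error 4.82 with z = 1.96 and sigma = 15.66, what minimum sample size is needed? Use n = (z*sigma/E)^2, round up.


z*sigma/E = 1.96 * 15.66 / 4.82 = 38367/6025 ≈ 6.367967
(z*sigma/E)^2 ≈ 40.551001
round up: n = 41

41


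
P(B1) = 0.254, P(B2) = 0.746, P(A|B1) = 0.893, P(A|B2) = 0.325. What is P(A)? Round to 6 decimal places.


P(A) = P(A|B1)*P(B1) + P(A|B2)*P(B2)
P(A|B1)*P(B1) = 0.893 * 0.254 = 0.226822
P(A|B2)*P(B2) = 0.325 * 0.746 = 0.24245
P(A) = 0.226822 + 0.24245 = 0.469272

0.469272


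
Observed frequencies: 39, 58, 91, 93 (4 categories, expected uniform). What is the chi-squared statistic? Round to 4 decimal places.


chi2 = sum((O-E)^2/E), E = total/4
total = 281, E = 281/4 = 70.25
(39 - 70.25)^2 / 70.25 = 976.5625 / 70.25 = 15625/1124 ≈ 13.901246
(58 - 70.25)^2 / 70.25 = 150.0625 / 70.25 = 2401/1124 ≈ 2.136121
(91 - 70.25)^2 / 70.25 = 430.5625 / 70.25 = 6889/1124 ≈ 6.129004
(93 - 70.25)^2 / 70.25 = 517.5625 / 70.25 = 8281/1124 ≈ 7.367438
chi2 = 8299/281 ≈ 29.533808

29.5338


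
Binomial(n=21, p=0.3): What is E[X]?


E[X] = n*p = 21 * 0.3 = 6.3

6.3


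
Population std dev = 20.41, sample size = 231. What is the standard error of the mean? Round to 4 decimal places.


SE = sigma / sqrt(n)
sqrt(231) ≈ 15.198684
SE = 20.41 / 15.198684 ≈ 1.342879

1.3429


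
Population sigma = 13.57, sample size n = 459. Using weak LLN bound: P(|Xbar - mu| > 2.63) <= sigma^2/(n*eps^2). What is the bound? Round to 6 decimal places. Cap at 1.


bound = min(1, sigma^2/(n*eps^2))
sigma^2 = 13.57^2 = 184.1449
n*eps^2 = 459 * 2.63^2 = 459 * 6.9169 = 3174.8571
sigma^2/(n*eps^2) = 184.1449 / 3174.8571 ≈ 0.05800100

0.058001


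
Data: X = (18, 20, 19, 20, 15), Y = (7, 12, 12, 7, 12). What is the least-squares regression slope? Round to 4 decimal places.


b = sum((xi-xbar)(yi-ybar)) / sum((xi-xbar)^2)
n = 5, xbar = 92/5 = 18.4, ybar = 50/5 = 10
Sxy = sum((xi-xbar)(yi-ybar)) = -6
Sxx = sum((xi-xbar)^2) = 17.2
b = Sxy / Sxx = -15/43 ≈ -0.348837

-0.3488


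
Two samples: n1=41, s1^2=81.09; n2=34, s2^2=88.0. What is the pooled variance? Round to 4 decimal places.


sp^2 = ((n1-1)*s1^2 + (n2-1)*s2^2)/(n1+n2-2)
(n1-1)*s1^2 = 40 * 81.09 = 3243.6
(n2-1)*s2^2 = 33 * 88.0 = 2904
numerator = 3243.6 + 2904 = 6147.6
n1+n2-2 = 73
sp^2 = 6147.6 / 73 = 30738/365 ≈ 84.213699

84.2137


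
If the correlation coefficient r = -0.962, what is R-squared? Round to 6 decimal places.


R^2 = r^2 = (-0.962)^2 = 0.925444

0.925444


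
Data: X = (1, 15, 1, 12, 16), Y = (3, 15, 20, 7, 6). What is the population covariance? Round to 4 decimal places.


Cov = (1/n)*sum((xi-xbar)(yi-ybar))
n = 5, xbar = 45/5 = 9, ybar = 51/5 = 10.2
sum((xi-xbar)(yi-ybar)) = -31
Cov = -31 / 5 = -6.2

-6.2000


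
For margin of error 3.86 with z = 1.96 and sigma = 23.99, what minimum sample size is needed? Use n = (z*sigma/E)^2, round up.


z*sigma/E = 1.96 * 23.99 / 3.86 = 117551/9650 ≈ 12.181451
(z*sigma/E)^2 ≈ 148.387743
round up: n = 149

149


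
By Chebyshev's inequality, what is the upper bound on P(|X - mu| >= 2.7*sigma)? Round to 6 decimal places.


P <= 1/k^2
k^2 = 2.7^2 = 7.29
1/k^2 = 1 / 7.29 = 100/729 ≈ 0.13717421

0.137174


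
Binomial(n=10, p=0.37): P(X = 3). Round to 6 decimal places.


P = C(n,k) * p^k * (1-p)^(n-k)
C(10,3) = 120
p^k = 0.37^3 = 0.050653
(1-p)^(n-k) = 0.63^7 ≈ 0.03938981
P = 120 * 0.050653 * 0.03938981 ≈ 0.239425

0.239425


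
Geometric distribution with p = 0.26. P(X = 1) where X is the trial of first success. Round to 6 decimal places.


P = (1-p)^(k-1) * p
(1-p)^(k-1) = 0.74^0 = 1
P = 1 * 0.26 = 0.26

0.260000


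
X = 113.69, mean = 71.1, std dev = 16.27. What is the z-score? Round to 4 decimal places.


z = (X - mu) / sigma
X - mu = 113.69 - 71.1 = 42.59
z = 42.59 / 16.27 = 4259/1627 ≈ 2.617701

2.6177


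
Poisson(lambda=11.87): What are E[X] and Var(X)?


E[X] = Var(X) = lambda = 11.87

11.87, 11.87


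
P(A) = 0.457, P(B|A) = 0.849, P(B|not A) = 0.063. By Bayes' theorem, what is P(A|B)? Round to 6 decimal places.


P(A|B) = P(B|A)*P(A) / P(B), P(B) = P(B|A)*P(A) + P(B|not A)*P(not A)
P(B|A)*P(A) = 0.849 * 0.457 = 0.387993
P(B|not A)*P(not A) = 0.063 * 0.543 = 0.034209
P(B) = 0.387993 + 0.034209 = 0.422202
P(A|B) = 0.387993 / 0.422202 ≈ 0.91897480

0.918975


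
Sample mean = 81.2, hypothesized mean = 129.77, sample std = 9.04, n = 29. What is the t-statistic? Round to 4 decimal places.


t = (xbar - mu0) / (s/sqrt(n))
xbar - mu0 = 81.2 - 129.77 = -48.57
sqrt(29) ≈ 5.38516481
s/sqrt(n) = 9.04 / 5.38516481 ≈ 1.67868586
t = -48.57 / 1.67868586 ≈ -28.933347

-28.9333


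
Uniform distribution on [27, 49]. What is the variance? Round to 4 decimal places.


Var = (b-a)^2 / 12
(b-a)^2 = (49 - 27)^2 = 484
Var = 484/12 ≈ 40.333333

40.3333


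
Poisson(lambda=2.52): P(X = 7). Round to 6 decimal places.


P = e^(-lam) * lam^k / k!
e^(-2.52) ≈ 0.08045961
lam^k = 2.52^7 ≈ 645.362588
k! = 7! = 5040
P = 0.08045961 * 645.362588 / 5040 ≈ 0.010303

0.010303


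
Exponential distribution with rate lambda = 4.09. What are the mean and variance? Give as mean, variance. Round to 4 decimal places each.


mean = 1/lam, var = 1/lam^2
mean = 1 / 4.09 = 100/409 ≈ 0.244499
lam^2 = 4.09^2 = 16.7281
var = 1 / 16.7281 ≈ 0.059780

0.2445, 0.0598


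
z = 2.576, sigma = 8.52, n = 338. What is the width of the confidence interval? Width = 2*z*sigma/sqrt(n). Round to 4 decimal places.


width = 2*z*sigma/sqrt(n)
2*z*sigma = 2 * 2.576 * 8.52 = 43.89504
sqrt(338) ≈ 18.384776
width = 43.89504 / 18.384776 ≈ 2.387575

2.3876


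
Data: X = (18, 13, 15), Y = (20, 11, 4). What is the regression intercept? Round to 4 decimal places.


a = ybar - b*xbar, where b = sum((xi-xbar)(yi-ybar)) / sum((xi-xbar)^2)
n = 3, xbar = 46/3 ≈ 15.333333, ybar = 35/3 ≈ 11.666667
Sxy = sum((xi-xbar)(yi-ybar)) = 79/3 ≈ 26.333333
Sxx = sum((xi-xbar)^2) = 38/3 ≈ 12.666667
b = Sxy / Sxx = 79/38 ≈ 2.078947
a = 11.666667 - 2.078947 * 15.333333 = -384/19 ≈ -20.210526

-20.2105


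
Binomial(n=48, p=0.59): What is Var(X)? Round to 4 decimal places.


Var = n*p*(1-p) = 48 * 0.59 * 0.41 = 11.6112

11.6112


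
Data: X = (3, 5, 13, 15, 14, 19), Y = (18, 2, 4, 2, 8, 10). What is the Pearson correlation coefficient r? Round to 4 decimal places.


r = sum((xi-xbar)(yi-ybar)) / sqrt(sum((xi-xbar)^2) * sum((yi-ybar)^2))
n = 6, xbar = 69/6 = 11.5, ybar = 44/6 = 22/3 ≈ 7.333333
Sxy = sum((xi-xbar)(yi-ybar)) = -58
Sxx = sum((xi-xbar)^2) = 191.5
Syy = sum((yi-ybar)^2) = 568/3 ≈ 189.333333
sqrt(Sxx*Syy) ≈ 190.413585
r = Sxy / sqrt(Sxx*Syy) = -58 / 190.413585 ≈ -0.304600

-0.3046


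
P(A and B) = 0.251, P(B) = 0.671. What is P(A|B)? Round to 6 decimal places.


P(A|B) = P(A and B) / P(B) = 0.251 / 0.671 = 251/671 ≈ 0.37406855

0.374069


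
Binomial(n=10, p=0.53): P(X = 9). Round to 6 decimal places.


P = C(n,k) * p^k * (1-p)^(n-k)
C(10,9) = 10
p^k = 0.53^9 ≈ 0.003299764
(1-p)^(n-k) = 0.47^1 = 0.47
P = 10 * 0.003299764 * 0.47 ≈ 0.015509

0.015509


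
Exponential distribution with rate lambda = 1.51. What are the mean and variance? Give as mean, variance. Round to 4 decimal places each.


mean = 1/lam, var = 1/lam^2
mean = 1 / 1.51 = 100/151 ≈ 0.662252
lam^2 = 1.51^2 = 2.2801
var = 1 / 2.2801 ≈ 0.438577

0.6623, 0.4386


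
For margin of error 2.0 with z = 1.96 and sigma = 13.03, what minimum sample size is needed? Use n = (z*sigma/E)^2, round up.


z*sigma/E = 1.96 * 13.03 / 2.0 = 12.7694
(z*sigma/E)^2 ≈ 163.057576
round up: n = 164

164


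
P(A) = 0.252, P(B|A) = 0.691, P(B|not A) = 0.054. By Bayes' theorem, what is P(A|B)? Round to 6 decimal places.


P(A|B) = P(B|A)*P(A) / P(B), P(B) = P(B|A)*P(A) + P(B|not A)*P(not A)
P(B|A)*P(A) = 0.691 * 0.252 = 0.174132
P(B|not A)*P(not A) = 0.054 * 0.748 = 0.040392
P(B) = 0.174132 + 0.040392 = 0.214524
P(A|B) = 0.174132 / 0.214524 = 4837/5959 ≈ 0.81171337

0.811713


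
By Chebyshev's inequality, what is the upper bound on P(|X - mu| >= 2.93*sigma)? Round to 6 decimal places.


P <= 1/k^2
k^2 = 2.93^2 = 8.5849
1/k^2 = 1 / 8.5849 ≈ 0.11648359

0.116484


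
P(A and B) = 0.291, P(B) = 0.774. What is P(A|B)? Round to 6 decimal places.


P(A|B) = P(A and B) / P(B) = 0.291 / 0.774 = 97/258 ≈ 0.37596899

0.375969


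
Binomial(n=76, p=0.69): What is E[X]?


E[X] = n*p = 76 * 0.69 = 52.44

52.44


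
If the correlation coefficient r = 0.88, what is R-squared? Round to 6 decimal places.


R^2 = r^2 = (0.88)^2 = 0.7744

0.774400


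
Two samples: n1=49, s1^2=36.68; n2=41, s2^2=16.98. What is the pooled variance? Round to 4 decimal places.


sp^2 = ((n1-1)*s1^2 + (n2-1)*s2^2)/(n1+n2-2)
(n1-1)*s1^2 = 48 * 36.68 = 1760.64
(n2-1)*s2^2 = 40 * 16.98 = 679.2
numerator = 1760.64 + 679.2 = 2439.84
n1+n2-2 = 88
sp^2 = 2439.84 / 88 = 15249/550 ≈ 27.725455

27.7255


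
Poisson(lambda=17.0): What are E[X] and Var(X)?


E[X] = Var(X) = lambda = 17.0

17.0, 17.0


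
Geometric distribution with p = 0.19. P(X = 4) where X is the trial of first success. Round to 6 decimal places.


P = (1-p)^(k-1) * p
(1-p)^(k-1) = 0.81^3 = 0.531441
P = 0.531441 * 0.19 ≈ 0.1009738

0.100974


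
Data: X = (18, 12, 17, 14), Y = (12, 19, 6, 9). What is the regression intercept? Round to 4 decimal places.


a = ybar - b*xbar, where b = sum((xi-xbar)(yi-ybar)) / sum((xi-xbar)^2)
n = 4, xbar = 61/4 = 15.25, ybar = 46/4 = 11.5
Sxy = sum((xi-xbar)(yi-ybar)) = -29.5
Sxx = sum((xi-xbar)^2) = 22.75
b = Sxy / Sxx = -118/91 ≈ -1.296703
a = 11.5 - (-1.296703) * 15.25 = 2846/91 ≈ 31.274725

31.2747


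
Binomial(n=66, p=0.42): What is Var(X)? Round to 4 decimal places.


Var = n*p*(1-p) = 66 * 0.42 * 0.58 = 16.0776

16.0776


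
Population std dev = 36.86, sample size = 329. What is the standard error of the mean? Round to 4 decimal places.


SE = sigma / sqrt(n)
sqrt(329) ≈ 18.138357
SE = 36.86 / 18.138357 ≈ 2.032158

2.0322


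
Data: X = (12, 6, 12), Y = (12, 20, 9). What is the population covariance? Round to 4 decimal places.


Cov = (1/n)*sum((xi-xbar)(yi-ybar))
n = 3, xbar = 30/3 = 10, ybar = 41/3 ≈ 13.666667
sum((xi-xbar)(yi-ybar)) = -38
Cov = -38 / 3 = -38/3 ≈ -12.666667

-12.6667


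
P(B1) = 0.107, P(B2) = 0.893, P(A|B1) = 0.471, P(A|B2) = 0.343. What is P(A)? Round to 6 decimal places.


P(A) = P(A|B1)*P(B1) + P(A|B2)*P(B2)
P(A|B1)*P(B1) = 0.471 * 0.107 = 0.050397
P(A|B2)*P(B2) = 0.343 * 0.893 = 0.306299
P(A) = 0.050397 + 0.306299 = 0.356696

0.356696


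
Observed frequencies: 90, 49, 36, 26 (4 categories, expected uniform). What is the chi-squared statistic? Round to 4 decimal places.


chi2 = sum((O-E)^2/E), E = total/4
total = 201, E = 201/4 = 50.25
(90 - 50.25)^2 / 50.25 = 1580.0625 / 50.25 = 8427/268 ≈ 31.444030
(49 - 50.25)^2 / 50.25 = 1.5625 / 50.25 = 25/804 ≈ 0.031095
(36 - 50.25)^2 / 50.25 = 203.0625 / 50.25 = 1083/268 ≈ 4.041045
(26 - 50.25)^2 / 50.25 = 588.0625 / 50.25 = 9409/804 ≈ 11.702736
chi2 = 9491/201 ≈ 47.218905

47.2189


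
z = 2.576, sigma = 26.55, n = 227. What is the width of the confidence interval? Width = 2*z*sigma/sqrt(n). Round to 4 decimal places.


width = 2*z*sigma/sqrt(n)
2*z*sigma = 2 * 2.576 * 26.55 = 136.7856
sqrt(227) ≈ 15.066519
width = 136.7856 / 15.066519 ≈ 9.078779

9.0788


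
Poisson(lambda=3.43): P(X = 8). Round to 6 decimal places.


P = e^(-lam) * lam^k / k!
e^(-3.43) ≈ 0.03238694
lam^k = 3.43^8 ≈ 19158.123138
k! = 8! = 40320
P = 0.03238694 * 19158.123138 / 40320 ≈ 0.015389

0.015389


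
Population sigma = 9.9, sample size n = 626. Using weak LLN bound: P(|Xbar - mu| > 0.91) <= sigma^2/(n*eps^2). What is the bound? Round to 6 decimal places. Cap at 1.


bound = min(1, sigma^2/(n*eps^2))
sigma^2 = 9.9^2 = 98.01
n*eps^2 = 626 * 0.91^2 = 626 * 0.8281 = 518.3906
sigma^2/(n*eps^2) = 98.01 / 518.3906 ≈ 0.18906593

0.189066


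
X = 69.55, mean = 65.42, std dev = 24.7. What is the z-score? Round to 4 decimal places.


z = (X - mu) / sigma
X - mu = 69.55 - 65.42 = 4.13
z = 4.13 / 24.7 = 413/2470 ≈ 0.167206

0.1672


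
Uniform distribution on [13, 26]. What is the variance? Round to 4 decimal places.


Var = (b-a)^2 / 12
(b-a)^2 = (26 - 13)^2 = 169
Var = 169/12 ≈ 14.083333

14.0833


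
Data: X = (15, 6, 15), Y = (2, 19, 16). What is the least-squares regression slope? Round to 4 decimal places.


b = sum((xi-xbar)(yi-ybar)) / sum((xi-xbar)^2)
n = 3, xbar = 36/3 = 12, ybar = 37/3 ≈ 12.333333
Sxy = sum((xi-xbar)(yi-ybar)) = -60
Sxx = sum((xi-xbar)^2) = 54
b = Sxy / Sxx = -10/9 ≈ -1.111111

-1.1111


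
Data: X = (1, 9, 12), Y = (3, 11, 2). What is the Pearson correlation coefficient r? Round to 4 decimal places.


r = sum((xi-xbar)(yi-ybar)) / sqrt(sum((xi-xbar)^2) * sum((yi-ybar)^2))
n = 3, xbar = 22/3 ≈ 7.333333, ybar = 16/3 ≈ 5.333333
Sxy = sum((xi-xbar)(yi-ybar)) = 26/3 ≈ 8.666667
Sxx = sum((xi-xbar)^2) = 194/3 ≈ 64.666667
Syy = sum((yi-ybar)^2) = 146/3 ≈ 48.666667
sqrt(Sxx*Syy) ≈ 56.099119
r = Sxy / sqrt(Sxx*Syy) = 8.666667 / 56.099119 ≈ 0.154488

0.1545


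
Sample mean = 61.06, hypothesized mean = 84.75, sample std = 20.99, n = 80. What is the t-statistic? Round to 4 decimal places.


t = (xbar - mu0) / (s/sqrt(n))
xbar - mu0 = 61.06 - 84.75 = -23.69
sqrt(80) ≈ 8.94427191
s/sqrt(n) = 20.99 / 8.94427191 ≈ 2.34675334
t = -23.69 / 2.34675334 ≈ -10.094798

-10.0948


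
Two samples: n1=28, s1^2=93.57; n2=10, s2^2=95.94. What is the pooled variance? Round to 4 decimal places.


sp^2 = ((n1-1)*s1^2 + (n2-1)*s2^2)/(n1+n2-2)
(n1-1)*s1^2 = 27 * 93.57 = 2526.39
(n2-1)*s2^2 = 9 * 95.94 = 863.46
numerator = 2526.39 + 863.46 = 3389.85
n1+n2-2 = 36
sp^2 = 3389.85 / 36 = 94.1625

94.1625


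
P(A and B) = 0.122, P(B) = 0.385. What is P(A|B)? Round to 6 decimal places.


P(A|B) = P(A and B) / P(B) = 0.122 / 0.385 = 122/385 ≈ 0.31688312

0.316883


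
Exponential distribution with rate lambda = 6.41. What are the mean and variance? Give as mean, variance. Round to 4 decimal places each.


mean = 1/lam, var = 1/lam^2
mean = 1 / 6.41 = 100/641 ≈ 0.156006
lam^2 = 6.41^2 = 41.0881
var = 1 / 41.0881 ≈ 0.024338

0.1560, 0.0243


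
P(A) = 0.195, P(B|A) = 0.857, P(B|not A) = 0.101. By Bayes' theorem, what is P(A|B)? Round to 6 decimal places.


P(A|B) = P(B|A)*P(A) / P(B), P(B) = P(B|A)*P(A) + P(B|not A)*P(not A)
P(B|A)*P(A) = 0.857 * 0.195 = 0.167115
P(B|not A)*P(not A) = 0.101 * 0.805 = 0.081305
P(B) = 0.167115 + 0.081305 = 0.24842
P(A|B) = 0.167115 / 0.24842 ≈ 0.67271154

0.672712


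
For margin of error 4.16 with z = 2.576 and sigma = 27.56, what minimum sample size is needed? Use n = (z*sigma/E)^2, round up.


z*sigma/E = 2.576 * 27.56 / 4.16 = 17.066
(z*sigma/E)^2 = 291.248356
round up: n = 292

292


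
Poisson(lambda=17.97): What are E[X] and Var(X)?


E[X] = Var(X) = lambda = 17.97

17.97, 17.97


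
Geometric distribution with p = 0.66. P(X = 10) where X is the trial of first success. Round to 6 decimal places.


P = (1-p)^(k-1) * p
(1-p)^(k-1) = 0.34^9 ≈ 0.00006071699
P = 0.00006071699 * 0.66 ≈ 0.00004007322

0.000040


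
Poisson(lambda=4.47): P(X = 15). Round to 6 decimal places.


P = e^(-lam) * lam^k / k!
e^(-4.47) ≈ 0.01144732
lam^k = 4.47^15 ≈ 5683460512.833769
k! = 15! = 1307674368000
P = 0.01144732 * 5683460512.833769 / 1307674368000 ≈ 0.000050

0.000050


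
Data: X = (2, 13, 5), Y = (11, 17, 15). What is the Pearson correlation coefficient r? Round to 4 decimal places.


r = sum((xi-xbar)(yi-ybar)) / sqrt(sum((xi-xbar)^2) * sum((yi-ybar)^2))
n = 3, xbar = 20/3 ≈ 6.666667, ybar = 43/3 ≈ 14.333333
Sxy = sum((xi-xbar)(yi-ybar)) = 94/3 ≈ 31.333333
Sxx = sum((xi-xbar)^2) = 194/3 ≈ 64.666667
Syy = sum((yi-ybar)^2) = 56/3 ≈ 18.666667
sqrt(Sxx*Syy) ≈ 34.743505
r = Sxy / sqrt(Sxx*Syy) = 31.333333 / 34.743505 ≈ 0.901847

0.9018


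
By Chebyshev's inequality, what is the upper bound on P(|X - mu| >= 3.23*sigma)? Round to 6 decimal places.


P <= 1/k^2
k^2 = 3.23^2 = 10.4329
1/k^2 = 1 / 10.4329 ≈ 0.09585063

0.095851


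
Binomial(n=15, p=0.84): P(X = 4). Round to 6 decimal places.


P = C(n,k) * p^k * (1-p)^(n-k)
C(15,4) = 1365
p^k = 0.84^4 ≈ 0.4978714
(1-p)^(n-k) = 0.16^11 ≈ 0.000000001759219
P = 1365 * 0.4978714 * 0.000000001759219 ≈ 0.000001

0.000001


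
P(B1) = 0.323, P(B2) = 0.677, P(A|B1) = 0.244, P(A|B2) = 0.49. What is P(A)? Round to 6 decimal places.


P(A) = P(A|B1)*P(B1) + P(A|B2)*P(B2)
P(A|B1)*P(B1) = 0.244 * 0.323 = 0.078812
P(A|B2)*P(B2) = 0.49 * 0.677 = 0.33173
P(A) = 0.078812 + 0.33173 = 0.410542

0.410542


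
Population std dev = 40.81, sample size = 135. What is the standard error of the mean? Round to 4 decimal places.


SE = sigma / sqrt(n)
sqrt(135) ≈ 11.618950
SE = 40.81 / 11.618950 ≈ 3.512366

3.5124


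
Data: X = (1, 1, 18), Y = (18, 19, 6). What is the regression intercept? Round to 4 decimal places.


a = ybar - b*xbar, where b = sum((xi-xbar)(yi-ybar)) / sum((xi-xbar)^2)
n = 3, xbar = 20/3 ≈ 6.666667, ybar = 43/3 ≈ 14.333333
Sxy = sum((xi-xbar)(yi-ybar)) = -425/3 ≈ -141.666667
Sxx = sum((xi-xbar)^2) = 578/3 ≈ 192.666667
b = Sxy / Sxx = -25/34 ≈ -0.735294
a = 14.333333 - (-0.735294) * 6.666667 = 327/17 ≈ 19.235294

19.2353


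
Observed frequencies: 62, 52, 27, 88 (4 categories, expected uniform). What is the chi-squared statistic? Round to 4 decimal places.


chi2 = sum((O-E)^2/E), E = total/4
total = 229, E = 229/4 = 57.25
(62 - 57.25)^2 / 57.25 = 22.5625 / 57.25 = 361/916 ≈ 0.394105
(52 - 57.25)^2 / 57.25 = 27.5625 / 57.25 = 441/916 ≈ 0.481441
(27 - 57.25)^2 / 57.25 = 915.0625 / 57.25 = 14641/916 ≈ 15.983624
(88 - 57.25)^2 / 57.25 = 945.5625 / 57.25 = 15129/916 ≈ 16.516376
chi2 = 7643/229 ≈ 33.375546

33.3755


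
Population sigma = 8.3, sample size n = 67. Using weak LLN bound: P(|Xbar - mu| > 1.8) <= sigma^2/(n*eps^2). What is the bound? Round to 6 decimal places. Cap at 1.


bound = min(1, sigma^2/(n*eps^2))
sigma^2 = 8.3^2 = 68.89
n*eps^2 = 67 * 1.8^2 = 67 * 3.24 = 217.08
sigma^2/(n*eps^2) = 68.89 / 217.08 ≈ 0.31734844

0.317348


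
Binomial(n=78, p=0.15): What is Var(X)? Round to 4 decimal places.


Var = n*p*(1-p) = 78 * 0.15 * 0.85 = 9.945

9.9450


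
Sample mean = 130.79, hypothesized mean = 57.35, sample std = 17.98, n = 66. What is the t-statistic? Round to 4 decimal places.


t = (xbar - mu0) / (s/sqrt(n))
xbar - mu0 = 130.79 - 57.35 = 73.44
sqrt(66) ≈ 8.12403840
s/sqrt(n) = 17.98 / 8.12403840 ≈ 2.21318501
t = 73.44 / 2.21318501 ≈ 33.182947

33.1829


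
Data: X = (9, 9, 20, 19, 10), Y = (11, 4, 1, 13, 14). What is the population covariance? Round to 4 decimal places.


Cov = (1/n)*sum((xi-xbar)(yi-ybar))
n = 5, xbar = 67/5 = 13.4, ybar = 43/5 = 8.6
sum((xi-xbar)(yi-ybar)) = -34.2
Cov = -34.2 / 5 = -6.84

-6.8400


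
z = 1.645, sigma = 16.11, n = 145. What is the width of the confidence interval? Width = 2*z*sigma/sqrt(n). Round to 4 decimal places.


width = 2*z*sigma/sqrt(n)
2*z*sigma = 2 * 1.645 * 16.11 = 53.0019
sqrt(145) ≈ 12.041595
width = 53.0019 / 12.041595 ≈ 4.401568

4.4016


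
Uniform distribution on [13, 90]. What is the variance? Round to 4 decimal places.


Var = (b-a)^2 / 12
(b-a)^2 = (90 - 13)^2 = 5929
Var = 5929/12 ≈ 494.083333

494.0833


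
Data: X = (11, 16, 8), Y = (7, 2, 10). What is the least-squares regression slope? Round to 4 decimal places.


b = sum((xi-xbar)(yi-ybar)) / sum((xi-xbar)^2)
n = 3, xbar = 35/3 ≈ 11.666667, ybar = 19/3 ≈ 6.333333
Sxy = sum((xi-xbar)(yi-ybar)) = -98/3 ≈ -32.666667
Sxx = sum((xi-xbar)^2) = 98/3 ≈ 32.666667
b = Sxy / Sxx = -1

-1.0000


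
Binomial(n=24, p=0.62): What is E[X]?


E[X] = n*p = 24 * 0.62 = 14.88

14.88


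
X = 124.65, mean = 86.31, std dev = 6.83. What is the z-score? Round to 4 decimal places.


z = (X - mu) / sigma
X - mu = 124.65 - 86.31 = 38.34
z = 38.34 / 6.83 = 3834/683 ≈ 5.613470

5.6135


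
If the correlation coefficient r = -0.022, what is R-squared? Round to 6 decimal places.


R^2 = r^2 = (-0.022)^2 = 0.000484

0.000484


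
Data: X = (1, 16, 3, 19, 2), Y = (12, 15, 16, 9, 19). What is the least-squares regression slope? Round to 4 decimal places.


b = sum((xi-xbar)(yi-ybar)) / sum((xi-xbar)^2)
n = 5, xbar = 41/5 = 8.2, ybar = 71/5 = 14.2
Sxy = sum((xi-xbar)(yi-ybar)) = -73.2
Sxx = sum((xi-xbar)^2) = 294.8
b = Sxy / Sxx = -183/737 ≈ -0.248304

-0.2483


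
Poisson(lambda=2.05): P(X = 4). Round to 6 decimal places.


P = e^(-lam) * lam^k / k!
e^(-2.05) ≈ 0.1287349
lam^k = 2.05^4 ≈ 17.661006
k! = 4! = 24
P = 0.1287349 * 17.661006 / 24 ≈ 0.094733

0.094733


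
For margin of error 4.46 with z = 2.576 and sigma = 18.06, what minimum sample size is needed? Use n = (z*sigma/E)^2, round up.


z*sigma/E = 2.576 * 18.06 / 4.46 ≈ 10.431067
(z*sigma/E)^2 ≈ 108.807164
round up: n = 109

109


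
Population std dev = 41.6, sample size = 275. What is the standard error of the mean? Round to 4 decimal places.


SE = sigma / sqrt(n)
sqrt(275) ≈ 16.583124
SE = 41.6 / 16.583124 ≈ 2.508574

2.5086


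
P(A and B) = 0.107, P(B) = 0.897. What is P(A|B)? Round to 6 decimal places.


P(A|B) = P(A and B) / P(B) = 0.107 / 0.897 = 107/897 ≈ 0.11928651

0.119287


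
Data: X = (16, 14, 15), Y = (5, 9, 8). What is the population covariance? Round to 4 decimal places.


Cov = (1/n)*sum((xi-xbar)(yi-ybar))
n = 3, xbar = 45/3 = 15, ybar = 22/3 ≈ 7.333333
sum((xi-xbar)(yi-ybar)) = -4
Cov = -4 / 3 = -4/3 ≈ -1.333333

-1.3333


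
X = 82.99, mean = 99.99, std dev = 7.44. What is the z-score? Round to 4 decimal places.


z = (X - mu) / sigma
X - mu = 82.99 - 99.99 = -17
z = -17 / 7.44 = -425/186 ≈ -2.284946

-2.2849


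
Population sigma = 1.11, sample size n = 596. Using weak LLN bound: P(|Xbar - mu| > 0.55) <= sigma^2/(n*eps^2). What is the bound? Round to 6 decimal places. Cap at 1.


bound = min(1, sigma^2/(n*eps^2))
sigma^2 = 1.11^2 = 1.2321
n*eps^2 = 596 * 0.55^2 = 596 * 0.3025 = 180.29
sigma^2/(n*eps^2) = 1.2321 / 180.29 ≈ 0.00683399

0.006834


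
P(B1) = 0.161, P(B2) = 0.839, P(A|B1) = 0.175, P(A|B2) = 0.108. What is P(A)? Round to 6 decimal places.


P(A) = P(A|B1)*P(B1) + P(A|B2)*P(B2)
P(A|B1)*P(B1) = 0.175 * 0.161 = 0.028175
P(A|B2)*P(B2) = 0.108 * 0.839 = 0.090612
P(A) = 0.028175 + 0.090612 = 0.118787

0.118787


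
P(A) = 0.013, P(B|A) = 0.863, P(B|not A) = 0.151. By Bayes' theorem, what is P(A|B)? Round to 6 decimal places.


P(A|B) = P(B|A)*P(A) / P(B), P(B) = P(B|A)*P(A) + P(B|not A)*P(not A)
P(B|A)*P(A) = 0.863 * 0.013 = 0.011219
P(B|not A)*P(not A) = 0.151 * 0.987 = 0.149037
P(B) = 0.011219 + 0.149037 = 0.160256
P(A|B) = 0.011219 / 0.160256 ≈ 0.07000674

0.070007


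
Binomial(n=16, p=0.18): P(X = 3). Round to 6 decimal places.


P = C(n,k) * p^k * (1-p)^(n-k)
C(16,3) = 560
p^k = 0.18^3 = 0.005832
(1-p)^(n-k) = 0.82^13 ≈ 0.07578445
P = 560 * 0.005832 * 0.07578445 ≈ 0.247506

0.247506


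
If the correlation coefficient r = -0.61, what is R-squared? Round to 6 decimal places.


R^2 = r^2 = (-0.61)^2 = 0.3721

0.372100


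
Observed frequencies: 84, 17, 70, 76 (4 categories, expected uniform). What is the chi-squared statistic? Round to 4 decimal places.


chi2 = sum((O-E)^2/E), E = total/4
total = 247, E = 247/4 = 61.75
(84 - 61.75)^2 / 61.75 = 495.0625 / 61.75 = 7921/988 ≈ 8.017206
(17 - 61.75)^2 / 61.75 = 2002.5625 / 61.75 = 32041/988 ≈ 32.430162
(70 - 61.75)^2 / 61.75 = 68.0625 / 61.75 = 1089/988 ≈ 1.102227
(76 - 61.75)^2 / 61.75 = 203.0625 / 61.75 = 171/52 ≈ 3.288462
chi2 = 11075/247 ≈ 44.838057

44.8381


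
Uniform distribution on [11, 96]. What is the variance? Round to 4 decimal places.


Var = (b-a)^2 / 12
(b-a)^2 = (96 - 11)^2 = 7225
Var = 7225/12 ≈ 602.083333

602.0833


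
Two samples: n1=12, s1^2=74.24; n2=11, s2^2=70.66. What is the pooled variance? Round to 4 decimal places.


sp^2 = ((n1-1)*s1^2 + (n2-1)*s2^2)/(n1+n2-2)
(n1-1)*s1^2 = 11 * 74.24 = 816.64
(n2-1)*s2^2 = 10 * 70.66 = 706.6
numerator = 816.64 + 706.6 = 1523.24
n1+n2-2 = 21
sp^2 = 1523.24 / 21 = 38081/525 ≈ 72.535238

72.5352


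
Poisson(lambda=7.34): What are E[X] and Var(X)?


E[X] = Var(X) = lambda = 7.34

7.34, 7.34


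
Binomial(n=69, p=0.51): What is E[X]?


E[X] = n*p = 69 * 0.51 = 35.19

35.19


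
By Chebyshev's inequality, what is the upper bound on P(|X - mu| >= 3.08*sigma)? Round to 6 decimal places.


P <= 1/k^2
k^2 = 3.08^2 = 9.4864
1/k^2 = 1 / 9.4864 = 625/5929 ≈ 0.10541407

0.105414


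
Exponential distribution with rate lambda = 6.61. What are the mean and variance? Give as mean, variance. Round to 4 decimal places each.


mean = 1/lam, var = 1/lam^2
mean = 1 / 6.61 = 100/661 ≈ 0.151286
lam^2 = 6.61^2 = 43.6921
var = 1 / 43.6921 ≈ 0.022887

0.1513, 0.0229


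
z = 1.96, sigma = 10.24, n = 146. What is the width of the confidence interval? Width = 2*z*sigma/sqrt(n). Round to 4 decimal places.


width = 2*z*sigma/sqrt(n)
2*z*sigma = 2 * 1.96 * 10.24 = 40.1408
sqrt(146) ≈ 12.083046
width = 40.1408 / 12.083046 ≈ 3.322076

3.3221


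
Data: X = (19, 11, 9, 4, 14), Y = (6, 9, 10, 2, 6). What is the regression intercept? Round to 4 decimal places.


a = ybar - b*xbar, where b = sum((xi-xbar)(yi-ybar)) / sum((xi-xbar)^2)
n = 5, xbar = 57/5 = 11.4, ybar = 33/5 = 6.6
Sxy = sum((xi-xbar)(yi-ybar)) = 18.8
Sxx = sum((xi-xbar)^2) = 125.2
b = Sxy / Sxx = 47/313 ≈ 0.150160
a = 6.6 - 0.150160 * 11.4 = 1530/313 ≈ 4.888179

4.8882


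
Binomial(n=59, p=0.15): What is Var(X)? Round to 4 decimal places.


Var = n*p*(1-p) = 59 * 0.15 * 0.85 = 7.5225

7.5225


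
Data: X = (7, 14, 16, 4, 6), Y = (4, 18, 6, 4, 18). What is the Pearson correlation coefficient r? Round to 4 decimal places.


r = sum((xi-xbar)(yi-ybar)) / sqrt(sum((xi-xbar)^2) * sum((yi-ybar)^2))
n = 5, xbar = 47/5 = 9.4, ybar = 50/5 = 10
Sxy = sum((xi-xbar)(yi-ybar)) = 30
Sxx = sum((xi-xbar)^2) = 111.2
Syy = sum((yi-ybar)^2) = 216
sqrt(Sxx*Syy) ≈ 154.981289
r = Sxy / sqrt(Sxx*Syy) = 30 / 154.981289 ≈ 0.193572

0.1936


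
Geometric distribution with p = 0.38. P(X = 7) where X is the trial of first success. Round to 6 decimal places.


P = (1-p)^(k-1) * p
(1-p)^(k-1) = 0.62^6 ≈ 0.05680024
P = 0.05680024 * 0.38 ≈ 0.02158409

0.021584


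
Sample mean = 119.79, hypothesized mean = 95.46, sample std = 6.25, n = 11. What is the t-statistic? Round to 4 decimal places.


t = (xbar - mu0) / (s/sqrt(n))
xbar - mu0 = 119.79 - 95.46 = 24.33
sqrt(11) ≈ 3.31662479
s/sqrt(n) = 6.25 / 3.31662479 ≈ 1.88444590
t = 24.33 / 1.88444590 ≈ 12.910957

12.9110


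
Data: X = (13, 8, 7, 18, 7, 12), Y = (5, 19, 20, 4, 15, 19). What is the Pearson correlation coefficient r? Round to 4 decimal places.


r = sum((xi-xbar)(yi-ybar)) / sqrt(sum((xi-xbar)^2) * sum((yi-ybar)^2))
n = 6, xbar = 65/6 ≈ 10.833333, ybar = 82/6 = 41/3 ≈ 13.666667
Sxy = sum((xi-xbar)(yi-ybar)) = -379/3 ≈ -126.333333
Sxx = sum((xi-xbar)^2) = 569/6 ≈ 94.833333
Syy = sum((yi-ybar)^2) = 802/3 ≈ 267.333333
sqrt(Sxx*Syy) ≈ 159.223463
r = Sxy / sqrt(Sxx*Syy) = -126.333333 / 159.223463 ≈ -0.793434

-0.7934


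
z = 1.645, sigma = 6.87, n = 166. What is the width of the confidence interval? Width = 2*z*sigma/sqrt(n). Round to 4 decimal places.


width = 2*z*sigma/sqrt(n)
2*z*sigma = 2 * 1.645 * 6.87 = 22.6023
sqrt(166) ≈ 12.884099
width = 22.6023 / 12.884099 ≈ 1.754279

1.7543


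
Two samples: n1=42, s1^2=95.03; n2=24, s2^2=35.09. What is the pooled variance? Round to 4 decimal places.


sp^2 = ((n1-1)*s1^2 + (n2-1)*s2^2)/(n1+n2-2)
(n1-1)*s1^2 = 41 * 95.03 = 3896.23
(n2-1)*s2^2 = 23 * 35.09 = 807.07
numerator = 3896.23 + 807.07 = 4703.3
n1+n2-2 = 64
sp^2 = 4703.3 / 64 = 47033/640 ≈ 73.489063

73.4891


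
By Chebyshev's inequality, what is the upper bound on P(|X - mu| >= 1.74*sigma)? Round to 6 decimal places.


P <= 1/k^2
k^2 = 1.74^2 = 3.0276
1/k^2 = 1 / 3.0276 = 2500/7569 ≈ 0.33029462

0.330295


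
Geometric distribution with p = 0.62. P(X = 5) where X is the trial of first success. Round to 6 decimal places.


P = (1-p)^(k-1) * p
(1-p)^(k-1) = 0.38^4 = 0.02085136
P = 0.02085136 * 0.62 ≈ 0.01292784

0.012928


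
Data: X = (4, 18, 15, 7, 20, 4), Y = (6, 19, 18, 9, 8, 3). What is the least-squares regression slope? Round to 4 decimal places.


b = sum((xi-xbar)(yi-ybar)) / sum((xi-xbar)^2)
n = 6, xbar = 68/6 = 34/3 ≈ 11.333333, ybar = 63/6 = 10.5
Sxy = sum((xi-xbar)(yi-ybar)) = 157
Sxx = sum((xi-xbar)^2) = 778/3 ≈ 259.333333
b = Sxy / Sxx = 471/778 ≈ 0.605398

0.6054


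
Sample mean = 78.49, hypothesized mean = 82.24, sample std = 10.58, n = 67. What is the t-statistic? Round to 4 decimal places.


t = (xbar - mu0) / (s/sqrt(n))
xbar - mu0 = 78.49 - 82.24 = -3.75
sqrt(67) ≈ 8.18535277
s/sqrt(n) = 10.58 / 8.18535277 ≈ 1.29255272
t = -3.75 / 1.29255272 ≈ -2.901236

-2.9012


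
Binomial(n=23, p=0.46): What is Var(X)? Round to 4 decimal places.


Var = n*p*(1-p) = 23 * 0.46 * 0.54 = 5.7132

5.7132


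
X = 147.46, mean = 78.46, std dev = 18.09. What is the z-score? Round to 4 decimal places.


z = (X - mu) / sigma
X - mu = 147.46 - 78.46 = 69
z = 69 / 18.09 = 2300/603 ≈ 3.814262

3.8143


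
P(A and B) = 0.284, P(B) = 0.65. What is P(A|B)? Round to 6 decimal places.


P(A|B) = P(A and B) / P(B) = 0.284 / 0.65 = 142/325 ≈ 0.43692308

0.436923


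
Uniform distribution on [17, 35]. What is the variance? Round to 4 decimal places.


Var = (b-a)^2 / 12
(b-a)^2 = (35 - 17)^2 = 324
Var = 324/12 = 27

27.0000


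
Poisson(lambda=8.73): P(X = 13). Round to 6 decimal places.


P = e^(-lam) * lam^k / k!
e^(-8.73) ≈ 0.0001616625
lam^k = 8.73^13 ≈ 1710744562031.575512
k! = 13! = 6227020800
P = 0.0001616625 * 1710744562031.575512 / 6227020800 ≈ 0.044413

0.044413


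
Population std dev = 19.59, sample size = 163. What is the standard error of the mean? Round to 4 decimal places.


SE = sigma / sqrt(n)
sqrt(163) ≈ 12.767145
SE = 19.59 / 12.767145 ≈ 1.534407

1.5344


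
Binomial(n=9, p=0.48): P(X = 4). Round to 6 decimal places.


P = C(n,k) * p^k * (1-p)^(n-k)
C(9,4) = 126
p^k = 0.48^4 = 0.05308416
(1-p)^(n-k) = 0.52^5 ≈ 0.03802040
P = 126 * 0.05308416 * 0.03802040 ≈ 0.254303

0.254303


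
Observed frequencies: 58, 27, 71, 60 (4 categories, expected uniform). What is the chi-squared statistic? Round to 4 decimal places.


chi2 = sum((O-E)^2/E), E = total/4
total = 216, E = 216/4 = 54
(58 - 54)^2 / 54 = 16 / 54 = 8/27 ≈ 0.296296
(27 - 54)^2 / 54 = 729 / 54 = 13.5
(71 - 54)^2 / 54 = 289 / 54 = 289/54 ≈ 5.351852
(60 - 54)^2 / 54 = 36 / 54 = 2/3 ≈ 0.666667
chi2 = 535/27 ≈ 19.814815

19.8148
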